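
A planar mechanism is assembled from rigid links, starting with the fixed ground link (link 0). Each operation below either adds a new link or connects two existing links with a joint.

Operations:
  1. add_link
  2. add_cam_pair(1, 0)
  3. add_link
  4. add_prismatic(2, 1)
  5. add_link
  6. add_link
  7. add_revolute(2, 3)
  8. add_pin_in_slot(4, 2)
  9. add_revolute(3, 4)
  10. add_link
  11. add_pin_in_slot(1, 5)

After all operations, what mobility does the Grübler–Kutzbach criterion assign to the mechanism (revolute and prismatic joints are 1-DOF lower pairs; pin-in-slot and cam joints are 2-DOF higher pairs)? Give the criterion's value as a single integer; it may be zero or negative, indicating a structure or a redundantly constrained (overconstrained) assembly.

[1;0;0] (link 0 is ground)
L+ [2;0;0]
C(1,0)∈J2 [2;0;1]
L+ [3;0;1]
P(2,1)∈J1 [3;1;1]
L+ [4;1;1]
L+ [5;1;1]
R(2,3)∈J1 [5;2;1]
PS(4,2)∈J2 [5;2;2]
R(3,4)∈J1 [5;3;2]
L+ [6;3;2]
PS(1,5)∈J2 [6;3;3]
mobility = 15 − 6 − 3 = 6

M = 6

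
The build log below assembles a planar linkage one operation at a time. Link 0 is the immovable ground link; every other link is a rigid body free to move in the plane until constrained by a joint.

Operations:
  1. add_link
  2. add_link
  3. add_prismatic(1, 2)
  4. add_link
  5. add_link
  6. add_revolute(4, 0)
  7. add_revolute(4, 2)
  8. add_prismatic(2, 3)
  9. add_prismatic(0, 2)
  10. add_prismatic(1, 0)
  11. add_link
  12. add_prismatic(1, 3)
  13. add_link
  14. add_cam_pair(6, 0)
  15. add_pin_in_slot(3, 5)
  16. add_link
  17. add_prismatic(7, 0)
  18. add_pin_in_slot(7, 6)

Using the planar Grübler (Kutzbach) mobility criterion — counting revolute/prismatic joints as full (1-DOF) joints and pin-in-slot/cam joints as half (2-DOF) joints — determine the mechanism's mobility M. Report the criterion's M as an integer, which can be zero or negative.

L=1 J1=0 J2=0
add link → L=2 J1=0 J2=0
add link → L=3 J1=0 J2=0
P@1,2 dof=1 J1 → L=3 J1=1 J2=0
add link → L=4 J1=1 J2=0
add link → L=5 J1=1 J2=0
R@4,0 dof=1 J1 → L=5 J1=2 J2=0
R@4,2 dof=1 J1 → L=5 J1=3 J2=0
P@2,3 dof=1 J1 → L=5 J1=4 J2=0
P@0,2 dof=1 J1 → L=5 J1=5 J2=0
P@1,0 dof=1 J1 → L=5 J1=6 J2=0
add link → L=6 J1=6 J2=0
P@1,3 dof=1 J1 → L=6 J1=7 J2=0
add link → L=7 J1=7 J2=0
C@6,0 dof=2 J2 → L=7 J1=7 J2=1
PS@3,5 dof=2 J2 → L=7 J1=7 J2=2
add link → L=8 J1=7 J2=2
P@7,0 dof=1 J1 → L=8 J1=8 J2=2
PS@7,6 dof=2 J2 → L=8 J1=8 J2=3
M=3(L−1)−2J1−J2=3·7−2·8−3=2

M = 2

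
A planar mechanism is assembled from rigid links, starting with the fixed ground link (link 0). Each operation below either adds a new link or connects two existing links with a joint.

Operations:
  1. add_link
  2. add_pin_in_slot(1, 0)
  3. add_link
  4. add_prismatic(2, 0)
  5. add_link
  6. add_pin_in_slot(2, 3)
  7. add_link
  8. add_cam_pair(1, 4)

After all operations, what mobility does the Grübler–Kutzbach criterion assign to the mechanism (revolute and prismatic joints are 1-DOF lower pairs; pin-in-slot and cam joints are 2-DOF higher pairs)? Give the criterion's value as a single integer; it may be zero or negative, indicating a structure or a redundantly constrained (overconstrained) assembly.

L=1 J1=0 J2=0
add link → L=2 J1=0 J2=0
PS@1,0 dof=2 J2 → L=2 J1=0 J2=1
add link → L=3 J1=0 J2=1
P@2,0 dof=1 J1 → L=3 J1=1 J2=1
add link → L=4 J1=1 J2=1
PS@2,3 dof=2 J2 → L=4 J1=1 J2=2
add link → L=5 J1=1 J2=2
C@1,4 dof=2 J2 → L=5 J1=1 J2=3
M=3(L−1)−2J1−J2=3·4−2·1−3=7

M = 7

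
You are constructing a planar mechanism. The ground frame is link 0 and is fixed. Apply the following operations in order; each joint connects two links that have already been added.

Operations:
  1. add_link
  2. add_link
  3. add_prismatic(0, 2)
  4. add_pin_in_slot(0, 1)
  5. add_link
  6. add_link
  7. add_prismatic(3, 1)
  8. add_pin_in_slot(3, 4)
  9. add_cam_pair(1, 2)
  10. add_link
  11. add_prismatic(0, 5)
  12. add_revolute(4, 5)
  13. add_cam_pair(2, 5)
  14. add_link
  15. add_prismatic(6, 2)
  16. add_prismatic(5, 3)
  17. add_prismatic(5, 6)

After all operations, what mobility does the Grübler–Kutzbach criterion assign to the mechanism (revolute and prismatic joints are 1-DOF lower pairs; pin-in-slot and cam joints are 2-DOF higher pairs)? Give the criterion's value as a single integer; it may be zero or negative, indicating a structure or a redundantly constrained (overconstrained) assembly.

M = 0

(L,J1,J2)=(1,0,0); link0 fixed
link1: (2,0,0)
link2: (3,0,0)
P 0-2 [J1]: (3,1,0)
PS 0-1 [J2]: (3,1,1)
link3: (4,1,1)
link4: (5,1,1)
P 3-1 [J1]: (5,2,1)
PS 3-4 [J2]: (5,2,2)
C 1-2 [J2]: (5,2,3)
link5: (6,2,3)
P 0-5 [J1]: (6,3,3)
R 4-5 [J1]: (6,4,3)
C 2-5 [J2]: (6,4,4)
link6: (7,4,4)
P 6-2 [J1]: (7,5,4)
P 5-3 [J1]: (7,6,4)
P 5-6 [J1]: (7,7,4)
Grübler: 3·6 − 2·7 − 4 = 0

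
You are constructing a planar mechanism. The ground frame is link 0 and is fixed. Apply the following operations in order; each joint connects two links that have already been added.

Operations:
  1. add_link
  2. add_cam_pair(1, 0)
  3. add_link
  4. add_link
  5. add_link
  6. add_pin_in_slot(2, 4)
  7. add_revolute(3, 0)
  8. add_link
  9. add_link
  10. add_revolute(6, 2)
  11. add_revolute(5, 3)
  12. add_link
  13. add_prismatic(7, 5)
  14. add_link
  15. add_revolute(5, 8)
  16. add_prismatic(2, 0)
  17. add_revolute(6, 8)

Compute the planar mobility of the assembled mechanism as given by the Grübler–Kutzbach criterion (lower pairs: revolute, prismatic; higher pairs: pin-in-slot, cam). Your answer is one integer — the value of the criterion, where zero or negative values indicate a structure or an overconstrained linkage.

M = 8

(L,J1,J2)=(1,0,0); link0 fixed
link1: (2,0,0)
C 1-0 [J2]: (2,0,1)
link2: (3,0,1)
link3: (4,0,1)
link4: (5,0,1)
PS 2-4 [J2]: (5,0,2)
R 3-0 [J1]: (5,1,2)
link5: (6,1,2)
link6: (7,1,2)
R 6-2 [J1]: (7,2,2)
R 5-3 [J1]: (7,3,2)
link7: (8,3,2)
P 7-5 [J1]: (8,4,2)
link8: (9,4,2)
R 5-8 [J1]: (9,5,2)
P 2-0 [J1]: (9,6,2)
R 6-8 [J1]: (9,7,2)
Grübler: 3·8 − 2·7 − 2 = 8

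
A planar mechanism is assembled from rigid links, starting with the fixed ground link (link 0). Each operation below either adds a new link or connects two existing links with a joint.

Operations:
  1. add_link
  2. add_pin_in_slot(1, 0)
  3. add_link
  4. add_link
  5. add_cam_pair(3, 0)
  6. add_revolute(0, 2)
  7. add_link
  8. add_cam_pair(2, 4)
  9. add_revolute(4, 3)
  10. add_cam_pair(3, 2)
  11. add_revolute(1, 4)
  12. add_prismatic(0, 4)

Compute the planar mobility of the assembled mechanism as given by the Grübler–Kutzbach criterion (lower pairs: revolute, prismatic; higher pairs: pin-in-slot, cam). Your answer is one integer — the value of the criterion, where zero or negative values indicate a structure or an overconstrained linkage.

L=1 J1=0 J2=0
add link → L=2 J1=0 J2=0
PS@1,0 dof=2 J2 → L=2 J1=0 J2=1
add link → L=3 J1=0 J2=1
add link → L=4 J1=0 J2=1
C@3,0 dof=2 J2 → L=4 J1=0 J2=2
R@0,2 dof=1 J1 → L=4 J1=1 J2=2
add link → L=5 J1=1 J2=2
C@2,4 dof=2 J2 → L=5 J1=1 J2=3
R@4,3 dof=1 J1 → L=5 J1=2 J2=3
C@3,2 dof=2 J2 → L=5 J1=2 J2=4
R@1,4 dof=1 J1 → L=5 J1=3 J2=4
P@0,4 dof=1 J1 → L=5 J1=4 J2=4
M=3(L−1)−2J1−J2=3·4−2·4−4=0

M = 0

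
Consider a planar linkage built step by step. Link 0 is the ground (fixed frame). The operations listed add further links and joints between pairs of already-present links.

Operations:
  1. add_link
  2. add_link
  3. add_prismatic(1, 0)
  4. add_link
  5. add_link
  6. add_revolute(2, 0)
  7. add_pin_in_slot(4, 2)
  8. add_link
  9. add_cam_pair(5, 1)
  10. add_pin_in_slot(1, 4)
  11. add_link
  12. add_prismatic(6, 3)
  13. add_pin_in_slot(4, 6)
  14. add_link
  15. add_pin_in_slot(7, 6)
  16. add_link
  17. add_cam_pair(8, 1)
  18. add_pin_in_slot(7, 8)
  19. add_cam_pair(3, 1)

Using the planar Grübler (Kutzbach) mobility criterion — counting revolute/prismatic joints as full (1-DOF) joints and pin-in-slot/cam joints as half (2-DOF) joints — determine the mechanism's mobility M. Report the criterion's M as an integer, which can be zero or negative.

(L,J1,J2)=(1,0,0); link0 fixed
link1: (2,0,0)
link2: (3,0,0)
P 1-0 [J1]: (3,1,0)
link3: (4,1,0)
link4: (5,1,0)
R 2-0 [J1]: (5,2,0)
PS 4-2 [J2]: (5,2,1)
link5: (6,2,1)
C 5-1 [J2]: (6,2,2)
PS 1-4 [J2]: (6,2,3)
link6: (7,2,3)
P 6-3 [J1]: (7,3,3)
PS 4-6 [J2]: (7,3,4)
link7: (8,3,4)
PS 7-6 [J2]: (8,3,5)
link8: (9,3,5)
C 8-1 [J2]: (9,3,6)
PS 7-8 [J2]: (9,3,7)
C 3-1 [J2]: (9,3,8)
Grübler: 3·8 − 2·3 − 8 = 10

M = 10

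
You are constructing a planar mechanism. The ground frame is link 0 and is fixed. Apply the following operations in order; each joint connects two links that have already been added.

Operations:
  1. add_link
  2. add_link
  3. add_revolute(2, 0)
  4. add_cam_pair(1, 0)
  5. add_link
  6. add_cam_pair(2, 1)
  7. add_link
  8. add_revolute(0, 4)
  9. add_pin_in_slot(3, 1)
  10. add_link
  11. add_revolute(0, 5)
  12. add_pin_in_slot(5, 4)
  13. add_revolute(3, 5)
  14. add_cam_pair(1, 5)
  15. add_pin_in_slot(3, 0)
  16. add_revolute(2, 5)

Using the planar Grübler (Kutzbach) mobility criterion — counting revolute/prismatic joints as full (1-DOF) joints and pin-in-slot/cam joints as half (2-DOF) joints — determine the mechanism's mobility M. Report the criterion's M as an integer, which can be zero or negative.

(L,J1,J2)=(1,0,0); link0 fixed
link1: (2,0,0)
link2: (3,0,0)
R 2-0 [J1]: (3,1,0)
C 1-0 [J2]: (3,1,1)
link3: (4,1,1)
C 2-1 [J2]: (4,1,2)
link4: (5,1,2)
R 0-4 [J1]: (5,2,2)
PS 3-1 [J2]: (5,2,3)
link5: (6,2,3)
R 0-5 [J1]: (6,3,3)
PS 5-4 [J2]: (6,3,4)
R 3-5 [J1]: (6,4,4)
C 1-5 [J2]: (6,4,5)
PS 3-0 [J2]: (6,4,6)
R 2-5 [J1]: (6,5,6)
Grübler: 3·5 − 2·5 − 6 = -1

M = -1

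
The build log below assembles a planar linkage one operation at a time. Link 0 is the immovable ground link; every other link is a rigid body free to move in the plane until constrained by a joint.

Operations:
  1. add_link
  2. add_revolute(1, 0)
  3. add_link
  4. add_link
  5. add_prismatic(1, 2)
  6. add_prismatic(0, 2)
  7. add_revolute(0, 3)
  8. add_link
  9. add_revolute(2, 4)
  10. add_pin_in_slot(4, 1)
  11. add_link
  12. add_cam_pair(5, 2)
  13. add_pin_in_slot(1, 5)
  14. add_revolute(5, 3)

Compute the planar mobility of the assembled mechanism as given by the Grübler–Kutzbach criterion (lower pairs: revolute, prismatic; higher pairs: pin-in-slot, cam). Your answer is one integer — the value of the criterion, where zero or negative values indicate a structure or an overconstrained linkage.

[1;0;0] (link 0 is ground)
L+ [2;0;0]
R(1,0)∈J1 [2;1;0]
L+ [3;1;0]
L+ [4;1;0]
P(1,2)∈J1 [4;2;0]
P(0,2)∈J1 [4;3;0]
R(0,3)∈J1 [4;4;0]
L+ [5;4;0]
R(2,4)∈J1 [5;5;0]
PS(4,1)∈J2 [5;5;1]
L+ [6;5;1]
C(5,2)∈J2 [6;5;2]
PS(1,5)∈J2 [6;5;3]
R(5,3)∈J1 [6;6;3]
mobility = 15 − 12 − 3 = 0

M = 0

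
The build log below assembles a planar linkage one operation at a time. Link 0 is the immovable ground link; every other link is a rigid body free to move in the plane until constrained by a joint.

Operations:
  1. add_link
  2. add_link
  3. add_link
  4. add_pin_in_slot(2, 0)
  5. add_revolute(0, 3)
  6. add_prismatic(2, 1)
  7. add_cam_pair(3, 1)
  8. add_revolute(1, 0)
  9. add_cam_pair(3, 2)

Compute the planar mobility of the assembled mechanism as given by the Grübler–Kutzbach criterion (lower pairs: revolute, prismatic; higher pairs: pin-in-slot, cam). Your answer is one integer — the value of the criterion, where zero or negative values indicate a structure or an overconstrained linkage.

M = 0

(L,J1,J2)=(1,0,0); link0 fixed
link1: (2,0,0)
link2: (3,0,0)
link3: (4,0,0)
PS 2-0 [J2]: (4,0,1)
R 0-3 [J1]: (4,1,1)
P 2-1 [J1]: (4,2,1)
C 3-1 [J2]: (4,2,2)
R 1-0 [J1]: (4,3,2)
C 3-2 [J2]: (4,3,3)
Grübler: 3·3 − 2·3 − 3 = 0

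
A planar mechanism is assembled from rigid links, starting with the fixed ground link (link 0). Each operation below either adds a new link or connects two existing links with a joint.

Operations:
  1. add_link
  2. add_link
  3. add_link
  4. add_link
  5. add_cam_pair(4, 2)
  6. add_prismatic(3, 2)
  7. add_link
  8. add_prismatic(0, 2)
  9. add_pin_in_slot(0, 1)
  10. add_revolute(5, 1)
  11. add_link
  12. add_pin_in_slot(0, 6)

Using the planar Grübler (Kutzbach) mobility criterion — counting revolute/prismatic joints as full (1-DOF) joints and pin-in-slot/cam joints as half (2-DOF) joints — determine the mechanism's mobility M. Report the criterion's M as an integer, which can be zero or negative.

[1;0;0] (link 0 is ground)
L+ [2;0;0]
L+ [3;0;0]
L+ [4;0;0]
L+ [5;0;0]
C(4,2)∈J2 [5;0;1]
P(3,2)∈J1 [5;1;1]
L+ [6;1;1]
P(0,2)∈J1 [6;2;1]
PS(0,1)∈J2 [6;2;2]
R(5,1)∈J1 [6;3;2]
L+ [7;3;2]
PS(0,6)∈J2 [7;3;3]
mobility = 18 − 6 − 3 = 9

M = 9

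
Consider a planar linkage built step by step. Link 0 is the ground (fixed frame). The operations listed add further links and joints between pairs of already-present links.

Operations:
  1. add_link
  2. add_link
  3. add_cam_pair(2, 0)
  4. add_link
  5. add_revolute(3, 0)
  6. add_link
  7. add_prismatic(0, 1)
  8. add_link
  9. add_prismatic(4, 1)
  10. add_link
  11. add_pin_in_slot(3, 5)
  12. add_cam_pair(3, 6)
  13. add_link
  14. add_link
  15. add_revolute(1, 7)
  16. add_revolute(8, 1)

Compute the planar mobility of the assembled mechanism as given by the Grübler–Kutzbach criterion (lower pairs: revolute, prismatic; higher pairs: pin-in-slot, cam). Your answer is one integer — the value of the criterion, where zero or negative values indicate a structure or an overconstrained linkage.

link 0 = ground. State L|J1|J2 = 1|0|0
+link1  2|0|0
+link2  3|0|0
C(2,0) f=2→J2  3|0|1
+link3  4|0|1
R(3,0) f=1→J1  4|1|1
+link4  5|1|1
P(0,1) f=1→J1  5|2|1
+link5  6|2|1
P(4,1) f=1→J1  6|3|1
+link6  7|3|1
PS(3,5) f=2→J2  7|3|2
C(3,6) f=2→J2  7|3|3
+link7  8|3|3
+link8  9|3|3
R(1,7) f=1→J1  9|4|3
R(8,1) f=1→J1  9|5|3
M = 3(9−1)−2·5−3 = 24−10−3 = 11

M = 11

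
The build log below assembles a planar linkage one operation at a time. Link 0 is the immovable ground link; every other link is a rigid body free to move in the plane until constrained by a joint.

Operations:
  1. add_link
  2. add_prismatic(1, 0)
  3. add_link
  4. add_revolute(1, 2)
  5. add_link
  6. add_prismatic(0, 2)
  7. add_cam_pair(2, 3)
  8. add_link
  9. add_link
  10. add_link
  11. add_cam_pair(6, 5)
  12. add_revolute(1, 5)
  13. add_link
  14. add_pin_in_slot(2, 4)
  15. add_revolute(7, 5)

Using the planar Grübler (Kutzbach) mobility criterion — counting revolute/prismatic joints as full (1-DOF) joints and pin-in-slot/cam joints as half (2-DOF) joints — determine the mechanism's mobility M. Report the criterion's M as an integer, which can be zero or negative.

M = 8

L=1 J1=0 J2=0
add link → L=2 J1=0 J2=0
P@1,0 dof=1 J1 → L=2 J1=1 J2=0
add link → L=3 J1=1 J2=0
R@1,2 dof=1 J1 → L=3 J1=2 J2=0
add link → L=4 J1=2 J2=0
P@0,2 dof=1 J1 → L=4 J1=3 J2=0
C@2,3 dof=2 J2 → L=4 J1=3 J2=1
add link → L=5 J1=3 J2=1
add link → L=6 J1=3 J2=1
add link → L=7 J1=3 J2=1
C@6,5 dof=2 J2 → L=7 J1=3 J2=2
R@1,5 dof=1 J1 → L=7 J1=4 J2=2
add link → L=8 J1=4 J2=2
PS@2,4 dof=2 J2 → L=8 J1=4 J2=3
R@7,5 dof=1 J1 → L=8 J1=5 J2=3
M=3(L−1)−2J1−J2=3·7−2·5−3=8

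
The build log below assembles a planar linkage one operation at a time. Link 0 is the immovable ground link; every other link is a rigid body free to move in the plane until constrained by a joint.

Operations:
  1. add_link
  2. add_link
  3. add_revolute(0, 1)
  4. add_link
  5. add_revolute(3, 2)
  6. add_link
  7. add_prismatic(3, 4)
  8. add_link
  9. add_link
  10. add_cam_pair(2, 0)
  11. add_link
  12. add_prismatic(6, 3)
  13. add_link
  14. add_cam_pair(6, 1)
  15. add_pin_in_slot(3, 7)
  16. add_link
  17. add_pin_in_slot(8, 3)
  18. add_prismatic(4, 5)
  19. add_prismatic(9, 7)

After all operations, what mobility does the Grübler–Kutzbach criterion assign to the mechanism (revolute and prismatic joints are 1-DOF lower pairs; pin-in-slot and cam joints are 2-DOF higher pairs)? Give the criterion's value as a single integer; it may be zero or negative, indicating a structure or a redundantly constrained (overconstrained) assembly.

M = 11

L=1 J1=0 J2=0
add link → L=2 J1=0 J2=0
add link → L=3 J1=0 J2=0
R@0,1 dof=1 J1 → L=3 J1=1 J2=0
add link → L=4 J1=1 J2=0
R@3,2 dof=1 J1 → L=4 J1=2 J2=0
add link → L=5 J1=2 J2=0
P@3,4 dof=1 J1 → L=5 J1=3 J2=0
add link → L=6 J1=3 J2=0
add link → L=7 J1=3 J2=0
C@2,0 dof=2 J2 → L=7 J1=3 J2=1
add link → L=8 J1=3 J2=1
P@6,3 dof=1 J1 → L=8 J1=4 J2=1
add link → L=9 J1=4 J2=1
C@6,1 dof=2 J2 → L=9 J1=4 J2=2
PS@3,7 dof=2 J2 → L=9 J1=4 J2=3
add link → L=10 J1=4 J2=3
PS@8,3 dof=2 J2 → L=10 J1=4 J2=4
P@4,5 dof=1 J1 → L=10 J1=5 J2=4
P@9,7 dof=1 J1 → L=10 J1=6 J2=4
M=3(L−1)−2J1−J2=3·9−2·6−4=11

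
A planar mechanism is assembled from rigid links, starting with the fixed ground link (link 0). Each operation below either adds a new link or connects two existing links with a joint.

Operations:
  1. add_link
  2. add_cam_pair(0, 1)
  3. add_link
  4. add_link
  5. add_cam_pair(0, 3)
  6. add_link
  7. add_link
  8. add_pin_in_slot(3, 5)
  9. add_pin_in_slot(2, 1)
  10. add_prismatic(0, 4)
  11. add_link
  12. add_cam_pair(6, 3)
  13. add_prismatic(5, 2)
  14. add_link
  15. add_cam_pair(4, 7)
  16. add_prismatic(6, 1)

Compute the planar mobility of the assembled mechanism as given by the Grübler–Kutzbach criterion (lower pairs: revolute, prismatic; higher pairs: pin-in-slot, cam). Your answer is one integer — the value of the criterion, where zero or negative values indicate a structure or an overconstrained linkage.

L=1 J1=0 J2=0
add link → L=2 J1=0 J2=0
C@0,1 dof=2 J2 → L=2 J1=0 J2=1
add link → L=3 J1=0 J2=1
add link → L=4 J1=0 J2=1
C@0,3 dof=2 J2 → L=4 J1=0 J2=2
add link → L=5 J1=0 J2=2
add link → L=6 J1=0 J2=2
PS@3,5 dof=2 J2 → L=6 J1=0 J2=3
PS@2,1 dof=2 J2 → L=6 J1=0 J2=4
P@0,4 dof=1 J1 → L=6 J1=1 J2=4
add link → L=7 J1=1 J2=4
C@6,3 dof=2 J2 → L=7 J1=1 J2=5
P@5,2 dof=1 J1 → L=7 J1=2 J2=5
add link → L=8 J1=2 J2=5
C@4,7 dof=2 J2 → L=8 J1=2 J2=6
P@6,1 dof=1 J1 → L=8 J1=3 J2=6
M=3(L−1)−2J1−J2=3·7−2·3−6=9

M = 9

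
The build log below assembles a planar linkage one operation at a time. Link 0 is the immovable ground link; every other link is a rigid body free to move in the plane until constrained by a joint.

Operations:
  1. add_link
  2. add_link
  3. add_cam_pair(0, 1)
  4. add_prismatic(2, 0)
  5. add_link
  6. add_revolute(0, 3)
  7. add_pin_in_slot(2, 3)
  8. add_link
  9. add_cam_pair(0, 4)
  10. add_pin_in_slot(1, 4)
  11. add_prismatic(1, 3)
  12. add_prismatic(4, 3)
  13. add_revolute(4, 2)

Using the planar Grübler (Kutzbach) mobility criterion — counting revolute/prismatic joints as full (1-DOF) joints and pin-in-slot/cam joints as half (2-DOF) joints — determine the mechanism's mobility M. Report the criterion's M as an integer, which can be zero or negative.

M = -2

(L,J1,J2)=(1,0,0); link0 fixed
link1: (2,0,0)
link2: (3,0,0)
C 0-1 [J2]: (3,0,1)
P 2-0 [J1]: (3,1,1)
link3: (4,1,1)
R 0-3 [J1]: (4,2,1)
PS 2-3 [J2]: (4,2,2)
link4: (5,2,2)
C 0-4 [J2]: (5,2,3)
PS 1-4 [J2]: (5,2,4)
P 1-3 [J1]: (5,3,4)
P 4-3 [J1]: (5,4,4)
R 4-2 [J1]: (5,5,4)
Grübler: 3·4 − 2·5 − 4 = -2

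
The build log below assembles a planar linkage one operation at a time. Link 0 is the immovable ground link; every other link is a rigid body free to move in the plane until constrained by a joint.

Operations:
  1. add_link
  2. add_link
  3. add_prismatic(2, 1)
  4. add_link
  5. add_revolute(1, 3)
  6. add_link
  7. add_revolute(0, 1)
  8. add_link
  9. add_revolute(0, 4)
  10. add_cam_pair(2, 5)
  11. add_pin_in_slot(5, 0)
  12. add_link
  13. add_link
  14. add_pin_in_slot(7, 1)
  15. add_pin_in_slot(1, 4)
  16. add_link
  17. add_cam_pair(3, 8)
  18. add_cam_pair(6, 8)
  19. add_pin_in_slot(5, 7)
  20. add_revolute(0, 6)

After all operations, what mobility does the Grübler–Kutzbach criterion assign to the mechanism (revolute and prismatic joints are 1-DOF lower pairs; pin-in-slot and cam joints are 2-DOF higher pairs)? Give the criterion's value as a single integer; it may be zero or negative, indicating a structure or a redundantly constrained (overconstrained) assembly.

M = 7

link 0 = ground. State L|J1|J2 = 1|0|0
+link1  2|0|0
+link2  3|0|0
P(2,1) f=1→J1  3|1|0
+link3  4|1|0
R(1,3) f=1→J1  4|2|0
+link4  5|2|0
R(0,1) f=1→J1  5|3|0
+link5  6|3|0
R(0,4) f=1→J1  6|4|0
C(2,5) f=2→J2  6|4|1
PS(5,0) f=2→J2  6|4|2
+link6  7|4|2
+link7  8|4|2
PS(7,1) f=2→J2  8|4|3
PS(1,4) f=2→J2  8|4|4
+link8  9|4|4
C(3,8) f=2→J2  9|4|5
C(6,8) f=2→J2  9|4|6
PS(5,7) f=2→J2  9|4|7
R(0,6) f=1→J1  9|5|7
M = 3(9−1)−2·5−7 = 24−10−7 = 7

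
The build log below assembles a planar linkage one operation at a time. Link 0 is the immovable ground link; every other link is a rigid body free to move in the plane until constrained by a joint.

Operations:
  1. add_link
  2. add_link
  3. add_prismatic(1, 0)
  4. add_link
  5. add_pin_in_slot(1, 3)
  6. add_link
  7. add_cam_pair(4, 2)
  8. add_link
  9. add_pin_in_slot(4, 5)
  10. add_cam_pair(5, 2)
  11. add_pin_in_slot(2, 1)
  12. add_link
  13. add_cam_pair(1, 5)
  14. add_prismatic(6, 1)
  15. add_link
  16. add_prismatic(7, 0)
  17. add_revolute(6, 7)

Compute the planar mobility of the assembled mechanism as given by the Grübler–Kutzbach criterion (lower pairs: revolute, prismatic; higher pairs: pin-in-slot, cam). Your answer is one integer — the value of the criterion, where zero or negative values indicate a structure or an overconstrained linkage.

M = 7

(L,J1,J2)=(1,0,0); link0 fixed
link1: (2,0,0)
link2: (3,0,0)
P 1-0 [J1]: (3,1,0)
link3: (4,1,0)
PS 1-3 [J2]: (4,1,1)
link4: (5,1,1)
C 4-2 [J2]: (5,1,2)
link5: (6,1,2)
PS 4-5 [J2]: (6,1,3)
C 5-2 [J2]: (6,1,4)
PS 2-1 [J2]: (6,1,5)
link6: (7,1,5)
C 1-5 [J2]: (7,1,6)
P 6-1 [J1]: (7,2,6)
link7: (8,2,6)
P 7-0 [J1]: (8,3,6)
R 6-7 [J1]: (8,4,6)
Grübler: 3·7 − 2·4 − 6 = 7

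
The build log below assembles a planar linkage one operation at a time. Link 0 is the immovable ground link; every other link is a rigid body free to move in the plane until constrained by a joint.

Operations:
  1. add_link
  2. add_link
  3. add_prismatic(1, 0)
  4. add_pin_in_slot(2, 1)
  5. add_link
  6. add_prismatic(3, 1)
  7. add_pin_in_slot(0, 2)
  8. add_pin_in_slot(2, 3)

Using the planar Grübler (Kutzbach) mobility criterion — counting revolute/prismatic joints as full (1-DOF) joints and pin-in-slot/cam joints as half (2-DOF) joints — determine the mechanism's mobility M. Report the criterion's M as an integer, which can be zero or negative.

M = 2

link 0 = ground. State L|J1|J2 = 1|0|0
+link1  2|0|0
+link2  3|0|0
P(1,0) f=1→J1  3|1|0
PS(2,1) f=2→J2  3|1|1
+link3  4|1|1
P(3,1) f=1→J1  4|2|1
PS(0,2) f=2→J2  4|2|2
PS(2,3) f=2→J2  4|2|3
M = 3(4−1)−2·2−3 = 9−4−3 = 2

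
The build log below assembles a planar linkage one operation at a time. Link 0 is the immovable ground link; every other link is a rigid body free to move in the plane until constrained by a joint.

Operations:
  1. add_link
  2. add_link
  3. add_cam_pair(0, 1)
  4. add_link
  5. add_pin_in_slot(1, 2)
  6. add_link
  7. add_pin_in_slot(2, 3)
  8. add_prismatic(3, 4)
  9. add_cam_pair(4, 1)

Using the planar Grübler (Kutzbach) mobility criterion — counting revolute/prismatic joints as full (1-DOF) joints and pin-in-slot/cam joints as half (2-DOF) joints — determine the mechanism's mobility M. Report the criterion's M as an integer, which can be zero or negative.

M = 6

(L,J1,J2)=(1,0,0); link0 fixed
link1: (2,0,0)
link2: (3,0,0)
C 0-1 [J2]: (3,0,1)
link3: (4,0,1)
PS 1-2 [J2]: (4,0,2)
link4: (5,0,2)
PS 2-3 [J2]: (5,0,3)
P 3-4 [J1]: (5,1,3)
C 4-1 [J2]: (5,1,4)
Grübler: 3·4 − 2·1 − 4 = 6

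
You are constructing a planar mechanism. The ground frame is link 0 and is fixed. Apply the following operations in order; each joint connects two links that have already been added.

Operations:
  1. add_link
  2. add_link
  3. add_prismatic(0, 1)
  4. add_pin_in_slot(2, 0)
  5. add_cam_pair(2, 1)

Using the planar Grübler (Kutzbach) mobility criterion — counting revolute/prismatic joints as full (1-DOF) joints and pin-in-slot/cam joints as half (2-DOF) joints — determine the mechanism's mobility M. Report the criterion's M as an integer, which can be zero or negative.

(L,J1,J2)=(1,0,0); link0 fixed
link1: (2,0,0)
link2: (3,0,0)
P 0-1 [J1]: (3,1,0)
PS 2-0 [J2]: (3,1,1)
C 2-1 [J2]: (3,1,2)
Grübler: 3·2 − 2·1 − 2 = 2

M = 2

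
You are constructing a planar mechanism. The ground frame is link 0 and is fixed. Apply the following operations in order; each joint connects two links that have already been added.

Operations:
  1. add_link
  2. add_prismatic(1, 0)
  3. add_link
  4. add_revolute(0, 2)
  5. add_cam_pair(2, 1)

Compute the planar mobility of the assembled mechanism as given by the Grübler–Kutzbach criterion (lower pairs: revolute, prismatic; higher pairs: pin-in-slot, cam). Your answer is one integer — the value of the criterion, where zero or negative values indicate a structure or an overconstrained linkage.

(L,J1,J2)=(1,0,0); link0 fixed
link1: (2,0,0)
P 1-0 [J1]: (2,1,0)
link2: (3,1,0)
R 0-2 [J1]: (3,2,0)
C 2-1 [J2]: (3,2,1)
Grübler: 3·2 − 2·2 − 1 = 1

M = 1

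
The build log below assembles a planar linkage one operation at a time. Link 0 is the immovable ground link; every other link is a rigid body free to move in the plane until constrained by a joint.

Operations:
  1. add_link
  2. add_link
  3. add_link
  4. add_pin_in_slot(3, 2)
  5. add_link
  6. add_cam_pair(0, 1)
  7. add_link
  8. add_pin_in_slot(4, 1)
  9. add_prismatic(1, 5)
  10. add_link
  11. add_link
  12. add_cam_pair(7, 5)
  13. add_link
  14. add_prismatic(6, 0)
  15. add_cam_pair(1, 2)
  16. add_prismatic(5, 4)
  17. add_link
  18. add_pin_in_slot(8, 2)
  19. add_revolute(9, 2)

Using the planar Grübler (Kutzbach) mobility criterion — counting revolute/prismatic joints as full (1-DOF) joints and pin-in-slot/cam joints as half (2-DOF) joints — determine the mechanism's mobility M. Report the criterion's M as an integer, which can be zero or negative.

M = 13

(L,J1,J2)=(1,0,0); link0 fixed
link1: (2,0,0)
link2: (3,0,0)
link3: (4,0,0)
PS 3-2 [J2]: (4,0,1)
link4: (5,0,1)
C 0-1 [J2]: (5,0,2)
link5: (6,0,2)
PS 4-1 [J2]: (6,0,3)
P 1-5 [J1]: (6,1,3)
link6: (7,1,3)
link7: (8,1,3)
C 7-5 [J2]: (8,1,4)
link8: (9,1,4)
P 6-0 [J1]: (9,2,4)
C 1-2 [J2]: (9,2,5)
P 5-4 [J1]: (9,3,5)
link9: (10,3,5)
PS 8-2 [J2]: (10,3,6)
R 9-2 [J1]: (10,4,6)
Grübler: 3·9 − 2·4 − 6 = 13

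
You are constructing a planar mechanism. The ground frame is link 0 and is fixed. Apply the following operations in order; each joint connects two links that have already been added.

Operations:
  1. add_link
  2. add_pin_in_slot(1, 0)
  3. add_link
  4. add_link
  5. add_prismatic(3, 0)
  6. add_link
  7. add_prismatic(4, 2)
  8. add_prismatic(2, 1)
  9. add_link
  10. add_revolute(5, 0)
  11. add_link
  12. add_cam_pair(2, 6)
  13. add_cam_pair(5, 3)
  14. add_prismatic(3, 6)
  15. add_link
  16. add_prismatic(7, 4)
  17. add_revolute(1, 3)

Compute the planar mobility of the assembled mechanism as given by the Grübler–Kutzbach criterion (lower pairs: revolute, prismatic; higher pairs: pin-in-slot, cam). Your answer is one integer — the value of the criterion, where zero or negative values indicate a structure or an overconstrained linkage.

(L,J1,J2)=(1,0,0); link0 fixed
link1: (2,0,0)
PS 1-0 [J2]: (2,0,1)
link2: (3,0,1)
link3: (4,0,1)
P 3-0 [J1]: (4,1,1)
link4: (5,1,1)
P 4-2 [J1]: (5,2,1)
P 2-1 [J1]: (5,3,1)
link5: (6,3,1)
R 5-0 [J1]: (6,4,1)
link6: (7,4,1)
C 2-6 [J2]: (7,4,2)
C 5-3 [J2]: (7,4,3)
P 3-6 [J1]: (7,5,3)
link7: (8,5,3)
P 7-4 [J1]: (8,6,3)
R 1-3 [J1]: (8,7,3)
Grübler: 3·7 − 2·7 − 3 = 4

M = 4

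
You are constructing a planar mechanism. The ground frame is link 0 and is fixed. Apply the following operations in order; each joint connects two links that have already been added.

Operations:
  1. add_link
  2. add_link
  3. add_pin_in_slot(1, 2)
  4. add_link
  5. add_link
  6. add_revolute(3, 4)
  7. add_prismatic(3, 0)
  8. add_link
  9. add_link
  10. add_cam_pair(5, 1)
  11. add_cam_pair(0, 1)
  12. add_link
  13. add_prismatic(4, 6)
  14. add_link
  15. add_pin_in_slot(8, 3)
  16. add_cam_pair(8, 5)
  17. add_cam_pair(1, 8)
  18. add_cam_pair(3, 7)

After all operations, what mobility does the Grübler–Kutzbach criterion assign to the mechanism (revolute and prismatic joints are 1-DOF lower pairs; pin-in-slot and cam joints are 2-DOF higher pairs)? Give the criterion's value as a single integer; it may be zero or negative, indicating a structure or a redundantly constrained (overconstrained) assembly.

[1;0;0] (link 0 is ground)
L+ [2;0;0]
L+ [3;0;0]
PS(1,2)∈J2 [3;0;1]
L+ [4;0;1]
L+ [5;0;1]
R(3,4)∈J1 [5;1;1]
P(3,0)∈J1 [5;2;1]
L+ [6;2;1]
L+ [7;2;1]
C(5,1)∈J2 [7;2;2]
C(0,1)∈J2 [7;2;3]
L+ [8;2;3]
P(4,6)∈J1 [8;3;3]
L+ [9;3;3]
PS(8,3)∈J2 [9;3;4]
C(8,5)∈J2 [9;3;5]
C(1,8)∈J2 [9;3;6]
C(3,7)∈J2 [9;3;7]
mobility = 24 − 6 − 7 = 11

M = 11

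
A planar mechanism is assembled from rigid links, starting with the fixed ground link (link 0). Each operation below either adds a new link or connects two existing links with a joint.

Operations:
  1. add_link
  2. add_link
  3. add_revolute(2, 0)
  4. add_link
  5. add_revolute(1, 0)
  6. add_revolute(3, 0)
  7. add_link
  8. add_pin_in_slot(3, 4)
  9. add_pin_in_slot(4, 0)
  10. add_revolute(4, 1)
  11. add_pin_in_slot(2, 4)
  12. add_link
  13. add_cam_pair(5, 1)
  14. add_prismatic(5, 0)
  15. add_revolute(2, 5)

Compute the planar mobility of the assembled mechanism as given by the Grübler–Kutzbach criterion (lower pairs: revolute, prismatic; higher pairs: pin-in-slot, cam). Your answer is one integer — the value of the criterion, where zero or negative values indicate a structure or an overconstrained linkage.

[1;0;0] (link 0 is ground)
L+ [2;0;0]
L+ [3;0;0]
R(2,0)∈J1 [3;1;0]
L+ [4;1;0]
R(1,0)∈J1 [4;2;0]
R(3,0)∈J1 [4;3;0]
L+ [5;3;0]
PS(3,4)∈J2 [5;3;1]
PS(4,0)∈J2 [5;3;2]
R(4,1)∈J1 [5;4;2]
PS(2,4)∈J2 [5;4;3]
L+ [6;4;3]
C(5,1)∈J2 [6;4;4]
P(5,0)∈J1 [6;5;4]
R(2,5)∈J1 [6;6;4]
mobility = 15 − 12 − 4 = -1

M = -1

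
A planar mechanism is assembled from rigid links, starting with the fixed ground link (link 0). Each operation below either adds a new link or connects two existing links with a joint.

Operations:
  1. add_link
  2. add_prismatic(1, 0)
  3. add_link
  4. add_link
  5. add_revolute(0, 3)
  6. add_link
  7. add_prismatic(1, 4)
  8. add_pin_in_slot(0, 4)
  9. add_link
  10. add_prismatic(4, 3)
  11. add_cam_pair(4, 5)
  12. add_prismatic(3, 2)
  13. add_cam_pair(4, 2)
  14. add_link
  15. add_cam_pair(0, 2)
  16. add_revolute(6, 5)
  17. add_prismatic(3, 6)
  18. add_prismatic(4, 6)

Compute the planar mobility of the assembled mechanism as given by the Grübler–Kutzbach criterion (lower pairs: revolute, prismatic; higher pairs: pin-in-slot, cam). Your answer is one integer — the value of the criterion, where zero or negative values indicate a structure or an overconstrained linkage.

[1;0;0] (link 0 is ground)
L+ [2;0;0]
P(1,0)∈J1 [2;1;0]
L+ [3;1;0]
L+ [4;1;0]
R(0,3)∈J1 [4;2;0]
L+ [5;2;0]
P(1,4)∈J1 [5;3;0]
PS(0,4)∈J2 [5;3;1]
L+ [6;3;1]
P(4,3)∈J1 [6;4;1]
C(4,5)∈J2 [6;4;2]
P(3,2)∈J1 [6;5;2]
C(4,2)∈J2 [6;5;3]
L+ [7;5;3]
C(0,2)∈J2 [7;5;4]
R(6,5)∈J1 [7;6;4]
P(3,6)∈J1 [7;7;4]
P(4,6)∈J1 [7;8;4]
mobility = 18 − 16 − 4 = -2

M = -2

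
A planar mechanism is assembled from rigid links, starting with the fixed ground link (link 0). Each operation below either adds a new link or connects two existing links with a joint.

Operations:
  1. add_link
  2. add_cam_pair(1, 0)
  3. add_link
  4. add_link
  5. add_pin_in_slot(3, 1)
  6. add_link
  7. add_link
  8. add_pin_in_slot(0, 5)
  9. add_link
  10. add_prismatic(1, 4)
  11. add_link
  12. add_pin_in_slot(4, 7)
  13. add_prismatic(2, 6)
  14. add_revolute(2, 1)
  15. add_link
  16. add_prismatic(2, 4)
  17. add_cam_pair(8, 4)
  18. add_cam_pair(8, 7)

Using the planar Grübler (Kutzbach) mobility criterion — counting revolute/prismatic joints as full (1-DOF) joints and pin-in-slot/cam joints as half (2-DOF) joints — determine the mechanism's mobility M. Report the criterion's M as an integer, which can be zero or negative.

ground; <1,0,0>
#1 <2,0,0>
C:1↔0 J2 <2,0,1>
#2 <3,0,1>
#3 <4,0,1>
PS:3↔1 J2 <4,0,2>
#4 <5,0,2>
#5 <6,0,2>
PS:0↔5 J2 <6,0,3>
#6 <7,0,3>
P:1↔4 J1 <7,1,3>
#7 <8,1,3>
PS:4↔7 J2 <8,1,4>
P:2↔6 J1 <8,2,4>
R:2↔1 J1 <8,3,4>
#8 <9,3,4>
P:2↔4 J1 <9,4,4>
C:8↔4 J2 <9,4,5>
C:8↔7 J2 <9,4,6>
3×8 − 2×4 − 1×6 = 10

M = 10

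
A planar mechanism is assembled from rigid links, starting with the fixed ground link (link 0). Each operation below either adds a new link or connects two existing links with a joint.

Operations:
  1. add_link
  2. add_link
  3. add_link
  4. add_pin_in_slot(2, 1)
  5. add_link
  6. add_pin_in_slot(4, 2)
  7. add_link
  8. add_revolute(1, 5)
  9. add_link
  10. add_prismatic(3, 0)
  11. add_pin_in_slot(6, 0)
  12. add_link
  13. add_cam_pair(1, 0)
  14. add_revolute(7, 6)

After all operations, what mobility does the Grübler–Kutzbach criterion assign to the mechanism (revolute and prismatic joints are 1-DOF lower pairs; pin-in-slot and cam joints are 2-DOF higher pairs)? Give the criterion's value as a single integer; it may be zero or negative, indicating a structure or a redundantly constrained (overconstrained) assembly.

[1;0;0] (link 0 is ground)
L+ [2;0;0]
L+ [3;0;0]
L+ [4;0;0]
PS(2,1)∈J2 [4;0;1]
L+ [5;0;1]
PS(4,2)∈J2 [5;0;2]
L+ [6;0;2]
R(1,5)∈J1 [6;1;2]
L+ [7;1;2]
P(3,0)∈J1 [7;2;2]
PS(6,0)∈J2 [7;2;3]
L+ [8;2;3]
C(1,0)∈J2 [8;2;4]
R(7,6)∈J1 [8;3;4]
mobility = 21 − 6 − 4 = 11

M = 11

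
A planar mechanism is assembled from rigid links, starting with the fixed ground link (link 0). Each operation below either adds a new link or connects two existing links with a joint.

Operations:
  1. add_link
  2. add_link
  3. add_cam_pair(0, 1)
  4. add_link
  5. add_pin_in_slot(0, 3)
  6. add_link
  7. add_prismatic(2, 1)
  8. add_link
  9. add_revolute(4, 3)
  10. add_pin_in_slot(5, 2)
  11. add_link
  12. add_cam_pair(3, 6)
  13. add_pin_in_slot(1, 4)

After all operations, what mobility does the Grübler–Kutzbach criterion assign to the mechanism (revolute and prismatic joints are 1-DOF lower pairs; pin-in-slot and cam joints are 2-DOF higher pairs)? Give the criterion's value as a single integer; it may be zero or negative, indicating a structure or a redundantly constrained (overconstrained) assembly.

M = 9

(L,J1,J2)=(1,0,0); link0 fixed
link1: (2,0,0)
link2: (3,0,0)
C 0-1 [J2]: (3,0,1)
link3: (4,0,1)
PS 0-3 [J2]: (4,0,2)
link4: (5,0,2)
P 2-1 [J1]: (5,1,2)
link5: (6,1,2)
R 4-3 [J1]: (6,2,2)
PS 5-2 [J2]: (6,2,3)
link6: (7,2,3)
C 3-6 [J2]: (7,2,4)
PS 1-4 [J2]: (7,2,5)
Grübler: 3·6 − 2·2 − 5 = 9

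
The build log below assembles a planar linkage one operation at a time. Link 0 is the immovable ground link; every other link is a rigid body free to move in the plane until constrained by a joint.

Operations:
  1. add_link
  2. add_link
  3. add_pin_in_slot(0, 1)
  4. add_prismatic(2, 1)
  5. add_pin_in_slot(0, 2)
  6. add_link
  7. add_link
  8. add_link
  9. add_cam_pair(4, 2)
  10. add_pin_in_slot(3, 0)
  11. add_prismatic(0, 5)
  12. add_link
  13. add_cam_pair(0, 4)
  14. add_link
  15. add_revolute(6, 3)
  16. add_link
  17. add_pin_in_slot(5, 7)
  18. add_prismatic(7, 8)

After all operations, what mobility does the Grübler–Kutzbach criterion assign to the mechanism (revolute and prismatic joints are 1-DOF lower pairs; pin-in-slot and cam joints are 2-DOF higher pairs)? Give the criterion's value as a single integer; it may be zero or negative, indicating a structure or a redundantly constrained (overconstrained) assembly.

ground; <1,0,0>
#1 <2,0,0>
#2 <3,0,0>
PS:0↔1 J2 <3,0,1>
P:2↔1 J1 <3,1,1>
PS:0↔2 J2 <3,1,2>
#3 <4,1,2>
#4 <5,1,2>
#5 <6,1,2>
C:4↔2 J2 <6,1,3>
PS:3↔0 J2 <6,1,4>
P:0↔5 J1 <6,2,4>
#6 <7,2,4>
C:0↔4 J2 <7,2,5>
#7 <8,2,5>
R:6↔3 J1 <8,3,5>
#8 <9,3,5>
PS:5↔7 J2 <9,3,6>
P:7↔8 J1 <9,4,6>
3×8 − 2×4 − 1×6 = 10

M = 10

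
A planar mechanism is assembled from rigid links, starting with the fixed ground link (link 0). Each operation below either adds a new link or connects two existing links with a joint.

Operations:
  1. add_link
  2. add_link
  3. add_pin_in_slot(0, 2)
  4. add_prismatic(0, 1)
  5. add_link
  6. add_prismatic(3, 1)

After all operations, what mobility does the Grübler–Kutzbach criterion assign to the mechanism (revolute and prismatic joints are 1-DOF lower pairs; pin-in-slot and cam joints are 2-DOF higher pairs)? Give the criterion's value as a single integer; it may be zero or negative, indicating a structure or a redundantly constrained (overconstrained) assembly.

M = 4

link 0 = ground. State L|J1|J2 = 1|0|0
+link1  2|0|0
+link2  3|0|0
PS(0,2) f=2→J2  3|0|1
P(0,1) f=1→J1  3|1|1
+link3  4|1|1
P(3,1) f=1→J1  4|2|1
M = 3(4−1)−2·2−1 = 9−4−1 = 4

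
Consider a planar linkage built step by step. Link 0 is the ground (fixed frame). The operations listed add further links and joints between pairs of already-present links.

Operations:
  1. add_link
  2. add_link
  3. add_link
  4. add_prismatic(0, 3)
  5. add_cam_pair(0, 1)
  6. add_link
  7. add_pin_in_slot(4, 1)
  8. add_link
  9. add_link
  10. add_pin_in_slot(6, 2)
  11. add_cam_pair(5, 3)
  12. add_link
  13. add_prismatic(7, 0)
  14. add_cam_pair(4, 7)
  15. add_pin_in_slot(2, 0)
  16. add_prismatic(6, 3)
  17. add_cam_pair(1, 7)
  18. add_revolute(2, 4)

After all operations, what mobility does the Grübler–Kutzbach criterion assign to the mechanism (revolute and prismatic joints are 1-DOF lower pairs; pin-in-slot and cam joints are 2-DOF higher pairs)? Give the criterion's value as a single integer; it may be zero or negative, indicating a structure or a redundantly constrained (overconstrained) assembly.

(L,J1,J2)=(1,0,0); link0 fixed
link1: (2,0,0)
link2: (3,0,0)
link3: (4,0,0)
P 0-3 [J1]: (4,1,0)
C 0-1 [J2]: (4,1,1)
link4: (5,1,1)
PS 4-1 [J2]: (5,1,2)
link5: (6,1,2)
link6: (7,1,2)
PS 6-2 [J2]: (7,1,3)
C 5-3 [J2]: (7,1,4)
link7: (8,1,4)
P 7-0 [J1]: (8,2,4)
C 4-7 [J2]: (8,2,5)
PS 2-0 [J2]: (8,2,6)
P 6-3 [J1]: (8,3,6)
C 1-7 [J2]: (8,3,7)
R 2-4 [J1]: (8,4,7)
Grübler: 3·7 − 2·4 − 7 = 6

M = 6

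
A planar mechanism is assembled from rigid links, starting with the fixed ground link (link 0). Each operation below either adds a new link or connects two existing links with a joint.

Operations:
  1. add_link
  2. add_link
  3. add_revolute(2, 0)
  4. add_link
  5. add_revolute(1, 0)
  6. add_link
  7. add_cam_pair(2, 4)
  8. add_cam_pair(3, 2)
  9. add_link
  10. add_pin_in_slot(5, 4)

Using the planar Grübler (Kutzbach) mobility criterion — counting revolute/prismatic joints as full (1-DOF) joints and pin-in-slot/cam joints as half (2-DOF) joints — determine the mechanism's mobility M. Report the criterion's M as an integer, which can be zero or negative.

M = 8

L=1 J1=0 J2=0
add link → L=2 J1=0 J2=0
add link → L=3 J1=0 J2=0
R@2,0 dof=1 J1 → L=3 J1=1 J2=0
add link → L=4 J1=1 J2=0
R@1,0 dof=1 J1 → L=4 J1=2 J2=0
add link → L=5 J1=2 J2=0
C@2,4 dof=2 J2 → L=5 J1=2 J2=1
C@3,2 dof=2 J2 → L=5 J1=2 J2=2
add link → L=6 J1=2 J2=2
PS@5,4 dof=2 J2 → L=6 J1=2 J2=3
M=3(L−1)−2J1−J2=3·5−2·2−3=8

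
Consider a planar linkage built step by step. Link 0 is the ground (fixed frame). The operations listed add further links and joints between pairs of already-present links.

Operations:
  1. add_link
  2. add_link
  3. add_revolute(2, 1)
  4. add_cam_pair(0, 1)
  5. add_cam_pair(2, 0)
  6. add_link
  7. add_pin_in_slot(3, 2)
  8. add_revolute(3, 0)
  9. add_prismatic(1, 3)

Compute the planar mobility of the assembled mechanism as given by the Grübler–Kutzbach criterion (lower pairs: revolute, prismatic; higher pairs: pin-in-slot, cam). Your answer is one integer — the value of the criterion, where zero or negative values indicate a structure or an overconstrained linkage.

M = 0

ground; <1,0,0>
#1 <2,0,0>
#2 <3,0,0>
R:2↔1 J1 <3,1,0>
C:0↔1 J2 <3,1,1>
C:2↔0 J2 <3,1,2>
#3 <4,1,2>
PS:3↔2 J2 <4,1,3>
R:3↔0 J1 <4,2,3>
P:1↔3 J1 <4,3,3>
3×3 − 2×3 − 1×3 = 0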